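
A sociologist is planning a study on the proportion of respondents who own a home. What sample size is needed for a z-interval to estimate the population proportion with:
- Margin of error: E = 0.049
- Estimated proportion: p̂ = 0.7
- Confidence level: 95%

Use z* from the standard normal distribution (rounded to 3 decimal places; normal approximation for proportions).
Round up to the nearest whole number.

Using z* for proportion z-interval (normal approximation).

For 95% confidence, z* = 1.96 (from standard normal table)

Sample size formula for proportion z-interval: n = z*²p̂(1-p̂)/E²

n = 1.96² × 0.7 × 0.3 / 0.049²
  = 3.8416 × 0.21 / 0.002401
  = 336 (exactly)

This is already a whole number, so no rounding up is needed: n = 336

336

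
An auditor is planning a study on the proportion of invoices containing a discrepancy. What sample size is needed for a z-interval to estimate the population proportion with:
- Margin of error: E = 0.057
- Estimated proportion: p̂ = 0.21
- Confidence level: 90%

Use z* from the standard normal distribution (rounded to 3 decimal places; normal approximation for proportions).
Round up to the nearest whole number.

Using z* for proportion z-interval (normal approximation).

For 90% confidence, z* = 1.645 (from standard normal table)

Sample size formula for proportion z-interval: n = z*²p̂(1-p̂)/E²

n = 1.645² × 0.21 × 0.79 / 0.057²
  = 2.706025 × 0.1659 / 0.003249
  = 138.1747

Round up to the nearest whole number: n = 139

139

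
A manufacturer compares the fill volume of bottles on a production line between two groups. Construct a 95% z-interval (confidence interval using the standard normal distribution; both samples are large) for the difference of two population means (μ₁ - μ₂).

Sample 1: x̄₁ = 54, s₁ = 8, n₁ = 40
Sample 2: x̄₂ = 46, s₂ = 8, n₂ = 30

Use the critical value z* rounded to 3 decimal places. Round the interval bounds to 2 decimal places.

Both samples are large (n₁ = 40 ≥ 30, n₂ = 30 ≥ 30), so a z-interval for the difference of means applies.

Point estimate: x̄₁ - x̄₂ = 54 - 46 = 8

Standard error: SE = √(s₁²/n₁ + s₂²/n₂)
= √(8²/40 + 8²/30)
= √(1.600000 + 2.133333)
= 1.932184

For 95% confidence, z* = 1.96 (from standard normal table)
Margin of error: E = z* × SE = 1.96 × 1.932184 = 3.7871

Z-interval: (x̄₁ - x̄₂) ± E = 8 ± 3.7871 = (4.2129, 11.7871)

Rounded to 2 decimal places:

(4.21, 11.79)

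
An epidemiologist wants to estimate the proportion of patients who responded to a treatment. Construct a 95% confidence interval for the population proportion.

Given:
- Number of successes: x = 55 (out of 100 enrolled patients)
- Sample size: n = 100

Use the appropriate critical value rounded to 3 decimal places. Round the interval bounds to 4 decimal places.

Sample proportion: p̂ = 55/100 = 0.550000

Check conditions for normal approximation:
  np̂ = 55 ≥ 10 ✓
  n(1-p̂) = 45 ≥ 10 ✓

The sample is large enough, so use a z-interval (normal approximation) for the proportion.

For 95% confidence, z* = 1.96 (from standard normal table)

Standard error: SE = √(p̂(1-p̂)/n) = √(0.550000×0.450000/100) = 0.04974937

Margin of error: E = z* × SE = 1.96 × 0.04974937 = 0.097509

Z-interval: p̂ ± E = 0.550000 ± 0.097509 = (0.452491, 0.647509)

Rounded to 4 decimal places:

(0.4525, 0.6475)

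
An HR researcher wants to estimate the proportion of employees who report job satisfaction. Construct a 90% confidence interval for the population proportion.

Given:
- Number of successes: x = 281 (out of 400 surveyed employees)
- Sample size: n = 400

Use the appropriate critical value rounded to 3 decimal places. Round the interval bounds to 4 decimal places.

Sample proportion: p̂ = 281/400 = 0.702500

Check conditions for normal approximation:
  np̂ = 281 ≥ 10 ✓
  n(1-p̂) = 119 ≥ 10 ✓

The sample is large enough, so use a z-interval (normal approximation) for the proportion.

For 90% confidence, z* = 1.645 (from standard normal table)

Standard error: SE = √(p̂(1-p̂)/n) = √(0.702500×0.297500/400) = 0.02285792

Margin of error: E = z* × SE = 1.645 × 0.02285792 = 0.037601

Z-interval: p̂ ± E = 0.702500 ± 0.037601 = (0.664899, 0.740101)

Rounded to 4 decimal places:

(0.6649, 0.7401)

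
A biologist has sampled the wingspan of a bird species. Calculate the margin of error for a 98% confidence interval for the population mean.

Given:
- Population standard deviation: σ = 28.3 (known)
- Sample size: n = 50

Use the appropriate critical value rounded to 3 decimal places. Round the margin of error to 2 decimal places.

The population standard deviation σ is known, so use the z-interval margin of error formula.

For 98% confidence, z* = 2.326 (from standard normal table)

Margin of error formula for z-interval: E = z* × σ/√n

E = 2.326 × 28.3/√50
  = 2.326 × 4.002224
  = 9.3092

Rounded to 2 decimal places:

9.31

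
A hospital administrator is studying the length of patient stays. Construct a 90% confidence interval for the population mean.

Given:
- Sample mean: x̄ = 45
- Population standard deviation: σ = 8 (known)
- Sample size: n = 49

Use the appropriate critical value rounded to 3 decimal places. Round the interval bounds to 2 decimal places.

The population standard deviation σ is known, so use a z-interval (standard normal critical value).

For 90% confidence, z* = 1.645 (from standard normal table)

Standard error: SE = σ/√n = 8/√49 = 1.142857

Margin of error: E = z* × SE = 1.645 × 1.142857 = 1.8800

Z-interval: x̄ ± E = 45 ± 1.8800 = (43.1200, 46.8800)

Rounded to 2 decimal places:

(43.12, 46.88)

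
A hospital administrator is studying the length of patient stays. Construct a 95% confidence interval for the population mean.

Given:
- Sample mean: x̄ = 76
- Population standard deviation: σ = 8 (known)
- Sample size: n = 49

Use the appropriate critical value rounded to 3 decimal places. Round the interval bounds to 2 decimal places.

The population standard deviation σ is known, so use a z-interval (standard normal critical value).

For 95% confidence, z* = 1.96 (from standard normal table)

Standard error: SE = σ/√n = 8/√49 = 1.142857

Margin of error: E = z* × SE = 1.96 × 1.142857 = 2.2400

Z-interval: x̄ ± E = 76 ± 2.2400 = (73.7600, 78.2400)

Rounded to 2 decimal places:

(73.76, 78.24)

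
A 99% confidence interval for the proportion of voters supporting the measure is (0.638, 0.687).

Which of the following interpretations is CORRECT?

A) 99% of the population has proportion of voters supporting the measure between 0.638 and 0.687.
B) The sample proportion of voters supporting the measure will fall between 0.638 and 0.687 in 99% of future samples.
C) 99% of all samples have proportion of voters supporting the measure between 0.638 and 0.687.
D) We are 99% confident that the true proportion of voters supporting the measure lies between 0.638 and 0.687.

A confidence interval represents our confidence in the procedure, not a probability statement about the parameter.

Key concept: If we repeated this sampling process many times and computed a 99% CI each time, about 99% of those intervals would contain the true population parameter.

For this specific interval (0.638, 0.687):
- Midpoint (point estimate): 0.6625
- Margin of error: 0.0245

The correct interpretation is the one stating confidence that the true parameter lies in the interval — option D.

D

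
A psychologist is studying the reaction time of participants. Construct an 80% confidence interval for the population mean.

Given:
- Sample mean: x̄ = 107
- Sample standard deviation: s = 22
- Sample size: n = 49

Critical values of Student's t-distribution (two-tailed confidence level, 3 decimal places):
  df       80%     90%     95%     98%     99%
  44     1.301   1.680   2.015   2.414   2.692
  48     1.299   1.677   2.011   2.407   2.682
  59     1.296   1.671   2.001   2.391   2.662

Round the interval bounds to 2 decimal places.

The population standard deviation σ is unknown (only the sample standard deviation s is given), so use a t-interval with df = n - 1 = 49 - 1 = 48.

For 80% confidence with df = 48, t* = 1.299 (from t-table)

Standard error: SE = s/√n = 22/√49 = 3.142857

Margin of error: E = t* × SE = 1.299 × 3.142857 = 4.0826

T-interval: x̄ ± E = 107 ± 4.0826 = (102.9174, 111.0826)

Rounded to 2 decimal places:

(102.92, 111.08)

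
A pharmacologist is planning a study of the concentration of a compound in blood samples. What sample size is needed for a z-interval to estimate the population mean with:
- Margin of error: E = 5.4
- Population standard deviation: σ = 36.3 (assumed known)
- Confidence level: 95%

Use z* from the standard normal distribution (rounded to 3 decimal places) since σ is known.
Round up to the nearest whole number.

Using z* since population σ is known (z-interval formula).

For 95% confidence, z* = 1.96 (from standard normal table)

Sample size formula for z-interval: n = (z*σ/E)²

n = (1.96 × 36.3 / 5.4)²
  = (13.175556)²
  = 173.5953

Round up to the nearest whole number: n = 174

174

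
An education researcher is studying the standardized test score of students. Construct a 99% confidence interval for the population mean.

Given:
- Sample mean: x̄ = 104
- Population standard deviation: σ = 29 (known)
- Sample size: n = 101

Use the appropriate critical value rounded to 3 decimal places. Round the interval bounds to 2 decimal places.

The population standard deviation σ is known, so use a z-interval (standard normal critical value).

For 99% confidence, z* = 2.576 (from standard normal table)

Standard error: SE = σ/√n = 29/√101 = 2.885608

Margin of error: E = z* × SE = 2.576 × 2.885608 = 7.4333

Z-interval: x̄ ± E = 104 ± 7.4333 = (96.5667, 111.4333)

Rounded to 2 decimal places:

(96.57, 111.43)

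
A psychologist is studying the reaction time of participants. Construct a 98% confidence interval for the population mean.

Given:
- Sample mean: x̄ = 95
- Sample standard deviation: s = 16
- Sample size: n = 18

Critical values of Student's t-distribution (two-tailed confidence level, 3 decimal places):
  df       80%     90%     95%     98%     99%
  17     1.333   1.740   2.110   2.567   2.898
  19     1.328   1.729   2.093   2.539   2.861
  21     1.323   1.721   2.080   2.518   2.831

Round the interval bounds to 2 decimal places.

The population standard deviation σ is unknown (only the sample standard deviation s is given), so use a t-interval with df = n - 1 = 18 - 1 = 17.

For 98% confidence with df = 17, t* = 2.567 (from t-table)

Standard error: SE = s/√n = 16/√18 = 3.771236

Margin of error: E = t* × SE = 2.567 × 3.771236 = 9.6808

T-interval: x̄ ± E = 95 ± 9.6808 = (85.3192, 104.6808)

Rounded to 2 decimal places:

(85.32, 104.68)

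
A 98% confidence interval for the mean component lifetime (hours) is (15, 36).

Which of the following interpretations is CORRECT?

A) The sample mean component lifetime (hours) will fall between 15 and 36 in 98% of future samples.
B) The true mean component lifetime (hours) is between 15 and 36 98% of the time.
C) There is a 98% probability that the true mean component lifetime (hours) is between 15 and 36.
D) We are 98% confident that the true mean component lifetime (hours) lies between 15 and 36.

A confidence interval represents our confidence in the procedure, not a probability statement about the parameter.

Key concept: If we repeated this sampling process many times and computed a 98% CI each time, about 98% of those intervals would contain the true population parameter.

For this specific interval (15, 36):
- Midpoint (point estimate): 25.5
- Margin of error: 10.5

The correct interpretation is the one stating confidence that the true parameter lies in the interval — option D.

D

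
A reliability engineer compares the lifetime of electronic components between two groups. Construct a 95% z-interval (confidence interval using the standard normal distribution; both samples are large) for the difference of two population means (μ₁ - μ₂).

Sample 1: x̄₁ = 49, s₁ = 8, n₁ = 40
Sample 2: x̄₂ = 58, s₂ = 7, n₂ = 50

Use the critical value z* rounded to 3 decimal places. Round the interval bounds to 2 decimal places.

Both samples are large (n₁ = 40 ≥ 30, n₂ = 50 ≥ 30), so a z-interval for the difference of means applies.

Point estimate: x̄₁ - x̄₂ = 49 - 58 = -9

Standard error: SE = √(s₁²/n₁ + s₂²/n₂)
= √(8²/40 + 7²/50)
= √(1.600000 + 0.980000)
= 1.606238

For 95% confidence, z* = 1.96 (from standard normal table)
Margin of error: E = z* × SE = 1.96 × 1.606238 = 3.1482

Z-interval: (x̄₁ - x̄₂) ± E = -9 ± 3.1482 = (-12.1482, -5.8518)

Rounded to 2 decimal places:

(-12.15, -5.85)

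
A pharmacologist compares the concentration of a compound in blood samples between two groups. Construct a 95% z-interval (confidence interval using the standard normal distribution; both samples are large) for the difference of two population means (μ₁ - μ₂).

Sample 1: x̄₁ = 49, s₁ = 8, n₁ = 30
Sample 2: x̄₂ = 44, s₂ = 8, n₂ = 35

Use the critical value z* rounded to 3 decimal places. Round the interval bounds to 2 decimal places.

Both samples are large (n₁ = 30 ≥ 30, n₂ = 35 ≥ 30), so a z-interval for the difference of means applies.

Point estimate: x̄₁ - x̄₂ = 49 - 44 = 5

Standard error: SE = √(s₁²/n₁ + s₂²/n₂)
= √(8²/30 + 8²/35)
= √(2.133333 + 1.828571)
= 1.990453

For 95% confidence, z* = 1.96 (from standard normal table)
Margin of error: E = z* × SE = 1.96 × 1.990453 = 3.9013

Z-interval: (x̄₁ - x̄₂) ± E = 5 ± 3.9013 = (1.0987, 8.9013)

Rounded to 2 decimal places:

(1.10, 8.90)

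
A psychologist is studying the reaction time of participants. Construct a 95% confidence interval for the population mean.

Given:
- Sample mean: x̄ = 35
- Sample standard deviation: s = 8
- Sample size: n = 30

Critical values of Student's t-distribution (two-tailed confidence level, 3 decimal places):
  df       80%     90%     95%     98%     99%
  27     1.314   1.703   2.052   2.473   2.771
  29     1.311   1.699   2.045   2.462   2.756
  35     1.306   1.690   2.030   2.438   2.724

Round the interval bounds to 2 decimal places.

The population standard deviation σ is unknown (only the sample standard deviation s is given), so use a t-interval with df = n - 1 = 30 - 1 = 29.

For 95% confidence with df = 29, t* = 2.045 (from t-table)

Standard error: SE = s/√n = 8/√30 = 1.460593

Margin of error: E = t* × SE = 2.045 × 1.460593 = 2.9869

T-interval: x̄ ± E = 35 ± 2.9869 = (32.0131, 37.9869)

Rounded to 2 decimal places:

(32.01, 37.99)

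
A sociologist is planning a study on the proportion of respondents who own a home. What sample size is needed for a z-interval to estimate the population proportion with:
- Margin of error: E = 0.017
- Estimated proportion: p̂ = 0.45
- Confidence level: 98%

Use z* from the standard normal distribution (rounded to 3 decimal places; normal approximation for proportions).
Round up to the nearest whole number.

Using z* for proportion z-interval (normal approximation).

For 98% confidence, z* = 2.326 (from standard normal table)

Sample size formula for proportion z-interval: n = z*²p̂(1-p̂)/E²

n = 2.326² × 0.45 × 0.55 / 0.017²
  = 5.410276 × 0.2475 / 0.000289
  = 4633.3679

Round up to the nearest whole number: n = 4634

4634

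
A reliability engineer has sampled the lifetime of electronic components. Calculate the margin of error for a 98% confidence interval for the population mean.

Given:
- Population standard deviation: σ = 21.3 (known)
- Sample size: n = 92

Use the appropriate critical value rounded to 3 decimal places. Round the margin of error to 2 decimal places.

The population standard deviation σ is known, so use the z-interval margin of error formula.

For 98% confidence, z* = 2.326 (from standard normal table)

Margin of error formula for z-interval: E = z* × σ/√n

E = 2.326 × 21.3/√92
  = 2.326 × 2.220679
  = 5.1653

Rounded to 2 decimal places:

5.17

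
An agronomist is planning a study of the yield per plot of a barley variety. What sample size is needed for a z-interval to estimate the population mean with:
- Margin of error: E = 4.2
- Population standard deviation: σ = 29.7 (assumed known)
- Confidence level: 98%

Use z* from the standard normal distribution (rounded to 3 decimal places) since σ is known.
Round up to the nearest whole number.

Using z* since population σ is known (z-interval formula).

For 98% confidence, z* = 2.326 (from standard normal table)

Sample size formula for z-interval: n = (z*σ/E)²

n = (2.326 × 29.7 / 4.2)²
  = (16.448143)²
  = 270.5414

Round up to the nearest whole number: n = 271

271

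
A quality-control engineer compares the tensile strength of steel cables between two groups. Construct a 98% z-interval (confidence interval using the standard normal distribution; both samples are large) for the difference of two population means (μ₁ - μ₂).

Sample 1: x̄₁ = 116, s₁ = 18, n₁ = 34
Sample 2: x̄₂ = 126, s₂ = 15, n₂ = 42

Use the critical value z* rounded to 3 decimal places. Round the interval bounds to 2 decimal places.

Both samples are large (n₁ = 34 ≥ 30, n₂ = 42 ≥ 30), so a z-interval for the difference of means applies.

Point estimate: x̄₁ - x̄₂ = 116 - 126 = -10

Standard error: SE = √(s₁²/n₁ + s₂²/n₂)
= √(18²/34 + 15²/42)
= √(9.529412 + 5.357143)
= 3.858310

For 98% confidence, z* = 2.326 (from standard normal table)
Margin of error: E = z* × SE = 2.326 × 3.858310 = 8.9744

Z-interval: (x̄₁ - x̄₂) ± E = -10 ± 8.9744 = (-18.9744, -1.0256)

Rounded to 2 decimal places:

(-18.97, -1.03)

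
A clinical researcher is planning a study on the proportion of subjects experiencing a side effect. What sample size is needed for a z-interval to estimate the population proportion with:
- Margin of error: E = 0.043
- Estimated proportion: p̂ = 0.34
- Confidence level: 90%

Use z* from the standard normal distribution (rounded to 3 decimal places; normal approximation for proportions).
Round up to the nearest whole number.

Using z* for proportion z-interval (normal approximation).

For 90% confidence, z* = 1.645 (from standard normal table)

Sample size formula for proportion z-interval: n = z*²p̂(1-p̂)/E²

n = 1.645² × 0.34 × 0.66 / 0.043²
  = 2.706025 × 0.2244 / 0.001849
  = 328.4110

Round up to the nearest whole number: n = 329

329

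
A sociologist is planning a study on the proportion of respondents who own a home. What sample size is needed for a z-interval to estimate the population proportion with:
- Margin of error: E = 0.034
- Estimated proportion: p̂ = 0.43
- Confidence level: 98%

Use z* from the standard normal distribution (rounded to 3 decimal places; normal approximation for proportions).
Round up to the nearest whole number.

Using z* for proportion z-interval (normal approximation).

For 98% confidence, z* = 2.326 (from standard normal table)

Sample size formula for proportion z-interval: n = z*²p̂(1-p̂)/E²

n = 2.326² × 0.43 × 0.57 / 0.034²
  = 5.410276 × 0.2451 / 0.001156
  = 1147.1096

Round up to the nearest whole number: n = 1148

1148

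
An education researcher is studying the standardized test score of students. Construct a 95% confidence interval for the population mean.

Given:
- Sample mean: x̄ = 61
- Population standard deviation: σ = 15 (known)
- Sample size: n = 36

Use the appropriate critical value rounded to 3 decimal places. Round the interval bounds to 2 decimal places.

The population standard deviation σ is known, so use a z-interval (standard normal critical value).

For 95% confidence, z* = 1.96 (from standard normal table)

Standard error: SE = σ/√n = 15/√36 = 2.500000

Margin of error: E = z* × SE = 1.96 × 2.500000 = 4.9000

Z-interval: x̄ ± E = 61 ± 4.9000 = (56.1000, 65.9000)

Rounded to 2 decimal places:

(56.10, 65.90)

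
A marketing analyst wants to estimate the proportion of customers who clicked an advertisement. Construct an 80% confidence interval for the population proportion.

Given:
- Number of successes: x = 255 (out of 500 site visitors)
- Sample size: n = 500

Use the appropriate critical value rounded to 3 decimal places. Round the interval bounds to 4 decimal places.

Sample proportion: p̂ = 255/500 = 0.510000

Check conditions for normal approximation:
  np̂ = 255 ≥ 10 ✓
  n(1-p̂) = 245 ≥ 10 ✓

The sample is large enough, so use a z-interval (normal approximation) for the proportion.

For 80% confidence, z* = 1.282 (from standard normal table)

Standard error: SE = √(p̂(1-p̂)/n) = √(0.510000×0.490000/500) = 0.02235621

Margin of error: E = z* × SE = 1.282 × 0.02235621 = 0.028661

Z-interval: p̂ ± E = 0.510000 ± 0.028661 = (0.481339, 0.538661)

Rounded to 4 decimal places:

(0.4813, 0.5387)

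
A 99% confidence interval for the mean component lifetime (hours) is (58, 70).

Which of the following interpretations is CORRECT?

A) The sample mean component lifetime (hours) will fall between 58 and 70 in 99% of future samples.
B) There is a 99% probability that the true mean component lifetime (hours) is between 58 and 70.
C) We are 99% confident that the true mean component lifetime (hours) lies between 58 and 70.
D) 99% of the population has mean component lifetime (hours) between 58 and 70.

A confidence interval represents our confidence in the procedure, not a probability statement about the parameter.

Key concept: If we repeated this sampling process many times and computed a 99% CI each time, about 99% of those intervals would contain the true population parameter.

For this specific interval (58, 70):
- Midpoint (point estimate): 64
- Margin of error: 6

The correct interpretation is the one stating confidence that the true parameter lies in the interval — option C.

C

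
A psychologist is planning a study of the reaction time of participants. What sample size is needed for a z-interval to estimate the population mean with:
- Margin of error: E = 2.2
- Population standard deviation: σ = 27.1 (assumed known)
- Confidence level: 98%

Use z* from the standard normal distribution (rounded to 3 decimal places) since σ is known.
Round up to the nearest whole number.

Using z* since population σ is known (z-interval formula).

For 98% confidence, z* = 2.326 (from standard normal table)

Sample size formula for z-interval: n = (z*σ/E)²

n = (2.326 × 27.1 / 2.2)²
  = (28.652091)²
  = 820.9423

Round up to the nearest whole number: n = 821

821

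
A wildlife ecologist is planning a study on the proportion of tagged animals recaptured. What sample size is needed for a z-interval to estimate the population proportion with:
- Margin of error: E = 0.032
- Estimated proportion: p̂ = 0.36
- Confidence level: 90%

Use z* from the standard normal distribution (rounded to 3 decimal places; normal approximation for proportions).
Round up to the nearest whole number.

Using z* for proportion z-interval (normal approximation).

For 90% confidence, z* = 1.645 (from standard normal table)

Sample size formula for proportion z-interval: n = z*²p̂(1-p̂)/E²

n = 1.645² × 0.36 × 0.64 / 0.032²
  = 2.706025 × 0.2304 / 0.001024
  = 608.8556

Round up to the nearest whole number: n = 609

609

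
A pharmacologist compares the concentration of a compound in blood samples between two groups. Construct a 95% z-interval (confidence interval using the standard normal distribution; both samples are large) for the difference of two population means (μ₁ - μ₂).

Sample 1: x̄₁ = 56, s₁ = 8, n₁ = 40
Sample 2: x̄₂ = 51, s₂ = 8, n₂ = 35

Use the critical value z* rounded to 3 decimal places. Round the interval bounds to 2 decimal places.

Both samples are large (n₁ = 40 ≥ 30, n₂ = 35 ≥ 30), so a z-interval for the difference of means applies.

Point estimate: x̄₁ - x̄₂ = 56 - 51 = 5

Standard error: SE = √(s₁²/n₁ + s₂²/n₂)
= √(8²/40 + 8²/35)
= √(1.600000 + 1.828571)
= 1.851640

For 95% confidence, z* = 1.96 (from standard normal table)
Margin of error: E = z* × SE = 1.96 × 1.851640 = 3.6292

Z-interval: (x̄₁ - x̄₂) ± E = 5 ± 3.6292 = (1.3708, 8.6292)

Rounded to 2 decimal places:

(1.37, 8.63)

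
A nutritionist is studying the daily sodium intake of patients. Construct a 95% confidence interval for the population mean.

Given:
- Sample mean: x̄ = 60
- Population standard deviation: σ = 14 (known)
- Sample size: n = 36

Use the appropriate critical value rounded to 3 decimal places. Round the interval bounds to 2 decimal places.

The population standard deviation σ is known, so use a z-interval (standard normal critical value).

For 95% confidence, z* = 1.96 (from standard normal table)

Standard error: SE = σ/√n = 14/√36 = 2.333333

Margin of error: E = z* × SE = 1.96 × 2.333333 = 4.5733

Z-interval: x̄ ± E = 60 ± 4.5733 = (55.4267, 64.5733)

Rounded to 2 decimal places:

(55.43, 64.57)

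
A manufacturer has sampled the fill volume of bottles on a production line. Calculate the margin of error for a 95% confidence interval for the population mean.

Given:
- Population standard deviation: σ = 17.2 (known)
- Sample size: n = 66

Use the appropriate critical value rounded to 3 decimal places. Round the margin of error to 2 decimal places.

The population standard deviation σ is known, so use the z-interval margin of error formula.

For 95% confidence, z* = 1.96 (from standard normal table)

Margin of error formula for z-interval: E = z* × σ/√n

E = 1.96 × 17.2/√66
  = 1.96 × 2.117174
  = 4.1497

Rounded to 2 decimal places:

4.15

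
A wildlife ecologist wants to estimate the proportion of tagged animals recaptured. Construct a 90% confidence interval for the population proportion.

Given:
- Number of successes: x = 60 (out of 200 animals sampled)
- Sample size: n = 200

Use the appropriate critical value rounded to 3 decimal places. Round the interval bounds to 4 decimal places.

Sample proportion: p̂ = 60/200 = 0.300000

Check conditions for normal approximation:
  np̂ = 60 ≥ 10 ✓
  n(1-p̂) = 140 ≥ 10 ✓

The sample is large enough, so use a z-interval (normal approximation) for the proportion.

For 90% confidence, z* = 1.645 (from standard normal table)

Standard error: SE = √(p̂(1-p̂)/n) = √(0.300000×0.700000/200) = 0.03240370

Margin of error: E = z* × SE = 1.645 × 0.03240370 = 0.053304

Z-interval: p̂ ± E = 0.300000 ± 0.053304 = (0.246696, 0.353304)

Rounded to 4 decimal places:

(0.2467, 0.3533)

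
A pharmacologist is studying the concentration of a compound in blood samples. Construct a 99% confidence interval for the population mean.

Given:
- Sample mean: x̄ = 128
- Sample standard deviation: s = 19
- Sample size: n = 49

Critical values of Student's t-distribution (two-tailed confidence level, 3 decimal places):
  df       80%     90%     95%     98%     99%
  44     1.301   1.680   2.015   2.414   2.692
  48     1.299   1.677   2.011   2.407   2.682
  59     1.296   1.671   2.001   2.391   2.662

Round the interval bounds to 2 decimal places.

The population standard deviation σ is unknown (only the sample standard deviation s is given), so use a t-interval with df = n - 1 = 49 - 1 = 48.

For 99% confidence with df = 48, t* = 2.682 (from t-table)

Standard error: SE = s/√n = 19/√49 = 2.714286

Margin of error: E = t* × SE = 2.682 × 2.714286 = 7.2797

T-interval: x̄ ± E = 128 ± 7.2797 = (120.7203, 135.2797)

Rounded to 2 decimal places:

(120.72, 135.28)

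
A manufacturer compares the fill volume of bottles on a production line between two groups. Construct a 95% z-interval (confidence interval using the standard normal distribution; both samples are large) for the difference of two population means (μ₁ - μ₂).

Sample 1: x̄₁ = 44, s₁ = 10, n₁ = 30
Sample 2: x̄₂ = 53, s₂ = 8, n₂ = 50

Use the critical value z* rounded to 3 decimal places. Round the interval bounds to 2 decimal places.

Both samples are large (n₁ = 30 ≥ 30, n₂ = 50 ≥ 30), so a z-interval for the difference of means applies.

Point estimate: x̄₁ - x̄₂ = 44 - 53 = -9

Standard error: SE = √(s₁²/n₁ + s₂²/n₂)
= √(10²/30 + 8²/50)
= √(3.333333 + 1.280000)
= 2.147867

For 95% confidence, z* = 1.96 (from standard normal table)
Margin of error: E = z* × SE = 1.96 × 2.147867 = 4.2098

Z-interval: (x̄₁ - x̄₂) ± E = -9 ± 4.2098 = (-13.2098, -4.7902)

Rounded to 2 decimal places:

(-13.21, -4.79)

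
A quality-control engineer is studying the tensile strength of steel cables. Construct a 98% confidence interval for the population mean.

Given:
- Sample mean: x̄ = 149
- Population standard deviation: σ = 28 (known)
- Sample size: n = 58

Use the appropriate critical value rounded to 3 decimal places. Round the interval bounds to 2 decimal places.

The population standard deviation σ is known, so use a z-interval (standard normal critical value).

For 98% confidence, z* = 2.326 (from standard normal table)

Standard error: SE = σ/√n = 28/√58 = 3.676580

Margin of error: E = z* × SE = 2.326 × 3.676580 = 8.5517

Z-interval: x̄ ± E = 149 ± 8.5517 = (140.4483, 157.5517)

Rounded to 2 decimal places:

(140.45, 157.55)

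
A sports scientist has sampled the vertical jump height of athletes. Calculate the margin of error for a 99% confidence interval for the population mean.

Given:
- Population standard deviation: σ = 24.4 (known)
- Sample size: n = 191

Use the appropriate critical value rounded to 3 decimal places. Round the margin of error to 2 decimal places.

The population standard deviation σ is known, so use the z-interval margin of error formula.

For 99% confidence, z* = 2.576 (from standard normal table)

Margin of error formula for z-interval: E = z* × σ/√n

E = 2.576 × 24.4/√191
  = 2.576 × 1.765522
  = 4.5480

Rounded to 2 decimal places:

4.55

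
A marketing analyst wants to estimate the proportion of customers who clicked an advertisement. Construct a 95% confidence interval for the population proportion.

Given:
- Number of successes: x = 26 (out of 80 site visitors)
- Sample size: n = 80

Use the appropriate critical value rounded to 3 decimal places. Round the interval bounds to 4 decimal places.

Sample proportion: p̂ = 26/80 = 0.325000

Check conditions for normal approximation:
  np̂ = 26 ≥ 10 ✓
  n(1-p̂) = 54 ≥ 10 ✓

The sample is large enough, so use a z-interval (normal approximation) for the proportion.

For 95% confidence, z* = 1.96 (from standard normal table)

Standard error: SE = √(p̂(1-p̂)/n) = √(0.325000×0.675000/80) = 0.05236590

Margin of error: E = z* × SE = 1.96 × 0.05236590 = 0.102637

Z-interval: p̂ ± E = 0.325000 ± 0.102637 = (0.222363, 0.427637)

Rounded to 4 decimal places:

(0.2224, 0.4276)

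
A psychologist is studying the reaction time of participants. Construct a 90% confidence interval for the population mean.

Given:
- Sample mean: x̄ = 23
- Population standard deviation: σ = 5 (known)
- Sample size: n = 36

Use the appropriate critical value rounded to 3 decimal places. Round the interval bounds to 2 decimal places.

The population standard deviation σ is known, so use a z-interval (standard normal critical value).

For 90% confidence, z* = 1.645 (from standard normal table)

Standard error: SE = σ/√n = 5/√36 = 0.833333

Margin of error: E = z* × SE = 1.645 × 0.833333 = 1.3708

Z-interval: x̄ ± E = 23 ± 1.3708 = (21.6292, 24.3708)

Rounded to 2 decimal places:

(21.63, 24.37)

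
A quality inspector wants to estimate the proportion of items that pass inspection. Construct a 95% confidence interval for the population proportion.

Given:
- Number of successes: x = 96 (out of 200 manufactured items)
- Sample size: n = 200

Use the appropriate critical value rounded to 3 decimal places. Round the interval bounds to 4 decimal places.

Sample proportion: p̂ = 96/200 = 0.480000

Check conditions for normal approximation:
  np̂ = 96 ≥ 10 ✓
  n(1-p̂) = 104 ≥ 10 ✓

The sample is large enough, so use a z-interval (normal approximation) for the proportion.

For 95% confidence, z* = 1.96 (from standard normal table)

Standard error: SE = √(p̂(1-p̂)/n) = √(0.480000×0.520000/200) = 0.03532704

Margin of error: E = z* × SE = 1.96 × 0.03532704 = 0.069241

Z-interval: p̂ ± E = 0.480000 ± 0.069241 = (0.410759, 0.549241)

Rounded to 4 decimal places:

(0.4108, 0.5492)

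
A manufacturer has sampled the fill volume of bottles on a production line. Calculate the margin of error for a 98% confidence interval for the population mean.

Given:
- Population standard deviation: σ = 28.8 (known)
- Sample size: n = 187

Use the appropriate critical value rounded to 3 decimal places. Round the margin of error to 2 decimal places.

The population standard deviation σ is known, so use the z-interval margin of error formula.

For 98% confidence, z* = 2.326 (from standard normal table)

Margin of error formula for z-interval: E = z* × σ/√n

E = 2.326 × 28.8/√187
  = 2.326 × 2.106065
  = 4.8987

Rounded to 2 decimal places:

4.90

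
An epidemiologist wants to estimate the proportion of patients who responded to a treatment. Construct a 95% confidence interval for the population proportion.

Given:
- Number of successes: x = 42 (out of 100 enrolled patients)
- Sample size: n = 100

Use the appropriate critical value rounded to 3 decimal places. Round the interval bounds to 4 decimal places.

Sample proportion: p̂ = 42/100 = 0.420000

Check conditions for normal approximation:
  np̂ = 42 ≥ 10 ✓
  n(1-p̂) = 58 ≥ 10 ✓

The sample is large enough, so use a z-interval (normal approximation) for the proportion.

For 95% confidence, z* = 1.96 (from standard normal table)

Standard error: SE = √(p̂(1-p̂)/n) = √(0.420000×0.580000/100) = 0.04935585

Margin of error: E = z* × SE = 1.96 × 0.04935585 = 0.096737

Z-interval: p̂ ± E = 0.420000 ± 0.096737 = (0.323263, 0.516737)

Rounded to 4 decimal places:

(0.3233, 0.5167)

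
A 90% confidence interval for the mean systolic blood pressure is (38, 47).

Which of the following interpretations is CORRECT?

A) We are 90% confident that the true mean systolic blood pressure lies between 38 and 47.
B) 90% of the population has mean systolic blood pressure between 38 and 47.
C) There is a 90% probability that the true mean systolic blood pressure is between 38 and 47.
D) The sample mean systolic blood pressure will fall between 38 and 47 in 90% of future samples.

A confidence interval represents our confidence in the procedure, not a probability statement about the parameter.

Key concept: If we repeated this sampling process many times and computed a 90% CI each time, about 90% of those intervals would contain the true population parameter.

For this specific interval (38, 47):
- Midpoint (point estimate): 42.5
- Margin of error: 4.5

The correct interpretation is the one stating confidence that the true parameter lies in the interval — option A.

A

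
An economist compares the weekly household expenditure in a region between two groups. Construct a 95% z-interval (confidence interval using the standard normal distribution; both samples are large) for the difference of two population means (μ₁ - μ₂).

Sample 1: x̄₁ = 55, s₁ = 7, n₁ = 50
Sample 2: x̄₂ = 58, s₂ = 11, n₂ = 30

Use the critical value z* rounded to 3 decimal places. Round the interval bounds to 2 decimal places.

Both samples are large (n₁ = 50 ≥ 30, n₂ = 30 ≥ 30), so a z-interval for the difference of means applies.

Point estimate: x̄₁ - x̄₂ = 55 - 58 = -3

Standard error: SE = √(s₁²/n₁ + s₂²/n₂)
= √(7²/50 + 11²/30)
= √(0.980000 + 4.033333)
= 2.239047

For 95% confidence, z* = 1.96 (from standard normal table)
Margin of error: E = z* × SE = 1.96 × 2.239047 = 4.3885

Z-interval: (x̄₁ - x̄₂) ± E = -3 ± 4.3885 = (-7.3885, 1.3885)

Rounded to 2 decimal places:

(-7.39, 1.39)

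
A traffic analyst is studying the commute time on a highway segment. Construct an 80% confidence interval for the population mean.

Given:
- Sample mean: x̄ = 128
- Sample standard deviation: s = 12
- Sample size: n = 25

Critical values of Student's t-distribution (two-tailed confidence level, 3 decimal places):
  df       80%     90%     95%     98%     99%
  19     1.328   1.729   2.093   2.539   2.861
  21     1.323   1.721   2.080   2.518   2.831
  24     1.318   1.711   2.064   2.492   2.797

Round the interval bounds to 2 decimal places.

The population standard deviation σ is unknown (only the sample standard deviation s is given), so use a t-interval with df = n - 1 = 25 - 1 = 24.

For 80% confidence with df = 24, t* = 1.318 (from t-table)

Standard error: SE = s/√n = 12/√25 = 2.400000

Margin of error: E = t* × SE = 1.318 × 2.400000 = 3.1632

T-interval: x̄ ± E = 128 ± 3.1632 = (124.8368, 131.1632)

Rounded to 2 decimal places:

(124.84, 131.16)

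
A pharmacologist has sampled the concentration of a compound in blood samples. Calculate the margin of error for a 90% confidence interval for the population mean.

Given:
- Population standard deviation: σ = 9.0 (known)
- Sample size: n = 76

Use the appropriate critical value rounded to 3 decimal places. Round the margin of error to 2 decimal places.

The population standard deviation σ is known, so use the z-interval margin of error formula.

For 90% confidence, z* = 1.645 (from standard normal table)

Margin of error formula for z-interval: E = z* × σ/√n

E = 1.645 × 9.0/√76
  = 1.645 × 1.032371
  = 1.6982

Rounded to 2 decimal places:

1.70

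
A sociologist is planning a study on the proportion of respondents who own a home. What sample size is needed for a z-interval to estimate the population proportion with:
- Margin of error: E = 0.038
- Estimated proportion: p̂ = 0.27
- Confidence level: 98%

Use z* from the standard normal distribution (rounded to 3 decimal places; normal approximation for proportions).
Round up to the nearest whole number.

Using z* for proportion z-interval (normal approximation).

For 98% confidence, z* = 2.326 (from standard normal table)

Sample size formula for proportion z-interval: n = z*²p̂(1-p̂)/E²

n = 2.326² × 0.27 × 0.73 / 0.038²
  = 5.410276 × 0.1971 / 0.001444
  = 738.4802

Round up to the nearest whole number: n = 739

739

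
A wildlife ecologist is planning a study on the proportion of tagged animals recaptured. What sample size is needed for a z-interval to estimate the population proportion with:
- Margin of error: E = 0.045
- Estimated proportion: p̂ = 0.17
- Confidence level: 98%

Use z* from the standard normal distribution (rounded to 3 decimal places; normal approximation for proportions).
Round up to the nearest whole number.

Using z* for proportion z-interval (normal approximation).

For 98% confidence, z* = 2.326 (from standard normal table)

Sample size formula for proportion z-interval: n = z*²p̂(1-p̂)/E²

n = 2.326² × 0.17 × 0.83 / 0.045²
  = 5.410276 × 0.1411 / 0.002025
  = 376.9827

Round up to the nearest whole number: n = 377

377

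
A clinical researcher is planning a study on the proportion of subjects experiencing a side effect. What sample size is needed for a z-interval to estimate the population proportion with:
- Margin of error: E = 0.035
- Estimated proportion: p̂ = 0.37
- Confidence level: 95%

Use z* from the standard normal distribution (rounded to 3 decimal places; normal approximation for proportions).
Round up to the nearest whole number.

Using z* for proportion z-interval (normal approximation).

For 95% confidence, z* = 1.96 (from standard normal table)

Sample size formula for proportion z-interval: n = z*²p̂(1-p̂)/E²

n = 1.96² × 0.37 × 0.63 / 0.035²
  = 3.8416 × 0.2331 / 0.001225
  = 731.0016

Round up to the nearest whole number: n = 732

732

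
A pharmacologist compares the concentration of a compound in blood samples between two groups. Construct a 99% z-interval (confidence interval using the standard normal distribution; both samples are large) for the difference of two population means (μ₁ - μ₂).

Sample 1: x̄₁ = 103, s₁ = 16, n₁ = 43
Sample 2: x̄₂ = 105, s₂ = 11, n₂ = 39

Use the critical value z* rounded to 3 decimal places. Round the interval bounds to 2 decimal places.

Both samples are large (n₁ = 43 ≥ 30, n₂ = 39 ≥ 30), so a z-interval for the difference of means applies.

Point estimate: x̄₁ - x̄₂ = 103 - 105 = -2

Standard error: SE = √(s₁²/n₁ + s₂²/n₂)
= √(16²/43 + 11²/39)
= √(5.953488 + 3.102564)
= 3.009328

For 99% confidence, z* = 2.576 (from standard normal table)
Margin of error: E = z* × SE = 2.576 × 3.009328 = 7.7520

Z-interval: (x̄₁ - x̄₂) ± E = -2 ± 7.7520 = (-9.7520, 5.7520)

Rounded to 2 decimal places:

(-9.75, 5.75)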